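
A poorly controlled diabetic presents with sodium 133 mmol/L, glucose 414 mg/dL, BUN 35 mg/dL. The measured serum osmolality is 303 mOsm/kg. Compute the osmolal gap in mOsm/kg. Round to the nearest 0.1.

1.5 mOsm/kg

Calculated osmolality = 2·Na + glucose/18 + BUN/2.8
= 2·133 + 414/18 + 35/2.8
= 266 + 23 + 12.50
= 301.5 mOsm/kg ≈ 301.5 mOsm/kg
Osmolar gap = measured − calculated = 303 − 301.5 = 1.5 mOsm/kg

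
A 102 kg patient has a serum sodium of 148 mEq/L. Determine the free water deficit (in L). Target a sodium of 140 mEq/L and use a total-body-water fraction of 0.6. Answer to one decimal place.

TBW = 0.6 · 102 = 61.2 L
Free water deficit = TBW · (Na/140 − 1)
= 61.2 · (148/140 − 1)
= 61.2 · 0.0571
= 3.49 L

3.5 L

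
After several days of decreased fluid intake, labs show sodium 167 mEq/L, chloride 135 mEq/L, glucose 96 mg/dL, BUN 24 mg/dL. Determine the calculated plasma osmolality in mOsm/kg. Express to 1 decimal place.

Calculated osmolality = 2·Na + glucose/18 + BUN/2.8
= 2·167 + 96/18 + 24/2.8
= 334 + 5.33 + 8.57
= 347.9 mOsm/kg

347.9 mOsm/kg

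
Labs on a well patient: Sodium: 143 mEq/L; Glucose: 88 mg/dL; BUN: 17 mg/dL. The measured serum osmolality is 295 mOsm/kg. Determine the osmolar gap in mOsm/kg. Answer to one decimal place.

Calculated osmolality = 2·Na + glucose/18 + BUN/2.8
= 2·143 + 88/18 + 17/2.8
= 286 + 4.89 + 6.07
= 296.96 mOsm/kg ≈ 297.0 mOsm/kg
Osmolar gap = measured − calculated = 295 − 297.0 = -2.0 mOsm/kg

-2.0 mOsm/kg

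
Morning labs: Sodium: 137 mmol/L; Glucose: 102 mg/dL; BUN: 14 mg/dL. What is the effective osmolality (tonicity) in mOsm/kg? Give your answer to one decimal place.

Effective osmolality excludes urea (freely permeant across cell membranes):
2·Na + glucose/18
= 2·137 + 102/18
= 274 + 5.67
= 279.67 mOsm/kg

279.7 mOsm/kg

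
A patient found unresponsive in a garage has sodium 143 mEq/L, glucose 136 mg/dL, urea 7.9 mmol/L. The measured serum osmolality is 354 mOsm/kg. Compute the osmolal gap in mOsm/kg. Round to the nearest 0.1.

52.5 mOsm/kg

Calculated osmolality = 2·Na + glucose/18 + urea
= 2·143 + 136/18 + 7.9
= 286 + 7.56 + 7.90
= 301.46 mOsm/kg ≈ 301.5 mOsm/kg
Osmolar gap = measured − calculated = 354 − 301.5 = 52.5 mOsm/kg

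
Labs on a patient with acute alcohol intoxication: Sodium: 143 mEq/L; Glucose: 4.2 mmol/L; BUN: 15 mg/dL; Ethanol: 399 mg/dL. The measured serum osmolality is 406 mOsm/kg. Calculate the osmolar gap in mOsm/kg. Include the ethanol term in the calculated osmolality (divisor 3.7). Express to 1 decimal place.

2.6 mOsm/kg

Calculated osmolality = 2·Na + glucose + BUN/2.8 + ethanol/3.7
= 2·143 + 4.2 + 15/2.8 + 399/3.7
= 286 + 4.20 + 5.36 + 107.84
= 403.4 mOsm/kg ≈ 403.4 mOsm/kg
Osmolar gap = measured − calculated = 406 − 403.4 = 2.6 mOsm/kg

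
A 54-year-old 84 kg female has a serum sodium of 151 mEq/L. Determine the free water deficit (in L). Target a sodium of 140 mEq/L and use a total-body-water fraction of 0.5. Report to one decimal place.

TBW = 0.5 · 84 = 42 L
Free water deficit = TBW · (Na/140 − 1)
= 42 · (151/140 − 1)
= 42 · 0.0786
= 3.3 L

3.3 L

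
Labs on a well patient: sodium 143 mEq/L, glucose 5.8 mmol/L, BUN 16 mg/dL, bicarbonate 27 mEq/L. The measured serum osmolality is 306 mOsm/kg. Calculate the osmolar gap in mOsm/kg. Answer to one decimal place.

Calculated osmolality = 2·Na + glucose + BUN/2.8
= 2·143 + 5.8 + 16/2.8
= 286 + 5.80 + 5.71
= 297.51 mOsm/kg ≈ 297.5 mOsm/kg
Osmolar gap = measured − calculated = 306 − 297.5 = 8.5 mOsm/kg

8.5 mOsm/kg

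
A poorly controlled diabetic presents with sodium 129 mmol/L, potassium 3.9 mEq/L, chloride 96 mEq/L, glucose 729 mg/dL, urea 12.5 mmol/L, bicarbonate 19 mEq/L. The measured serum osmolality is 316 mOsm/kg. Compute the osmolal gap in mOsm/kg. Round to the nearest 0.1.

5.0 mOsm/kg

Calculated osmolality = 2·Na + glucose/18 + urea
= 2·129 + 729/18 + 12.5
= 258 + 40.50 + 12.50
= 311 mOsm/kg ≈ 311.0 mOsm/kg
Osmolar gap = measured − calculated = 316 − 311.0 = 5.0 mOsm/kg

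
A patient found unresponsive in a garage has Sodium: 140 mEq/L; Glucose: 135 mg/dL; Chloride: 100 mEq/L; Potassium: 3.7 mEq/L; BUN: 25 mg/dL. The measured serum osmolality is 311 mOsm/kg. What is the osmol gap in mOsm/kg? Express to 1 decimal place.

Calculated osmolality = 2·Na + glucose/18 + BUN/2.8
= 2·140 + 135/18 + 25/2.8
= 280 + 7.50 + 8.93
= 296.43 mOsm/kg ≈ 296.4 mOsm/kg
Osmolar gap = measured − calculated = 311 − 296.4 = 14.6 mOsm/kg

14.6 mOsm/kg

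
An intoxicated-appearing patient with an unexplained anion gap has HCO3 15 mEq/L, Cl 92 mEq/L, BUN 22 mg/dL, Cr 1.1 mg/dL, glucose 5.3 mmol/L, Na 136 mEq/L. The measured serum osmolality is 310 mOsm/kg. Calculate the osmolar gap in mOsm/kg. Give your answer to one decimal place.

24.8 mOsm/kg

Calculated osmolality = 2·Na + glucose + BUN/2.8
= 2·136 + 5.3 + 22/2.8
= 272 + 5.30 + 7.86
= 285.16 mOsm/kg ≈ 285.2 mOsm/kg
Osmolar gap = measured − calculated = 310 − 285.2 = 24.8 mOsm/kg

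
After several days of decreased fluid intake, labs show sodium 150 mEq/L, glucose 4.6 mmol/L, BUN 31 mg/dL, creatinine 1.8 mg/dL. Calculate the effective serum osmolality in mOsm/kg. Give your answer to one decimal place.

304.6 mOsm/kg

Effective osmolality excludes urea (freely permeant across cell membranes):
2·Na + glucose
= 2·150 + 4.6
= 300 + 4.6
= 304.6 mOsm/kg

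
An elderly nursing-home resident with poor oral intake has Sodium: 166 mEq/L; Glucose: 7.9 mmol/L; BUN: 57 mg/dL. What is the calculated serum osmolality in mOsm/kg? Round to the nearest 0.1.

360.3 mOsm/kg

Calculated osmolality = 2·Na + glucose + BUN/2.8
= 2·166 + 7.9 + 57/2.8
= 332 + 7.90 + 20.36
= 360.26 mOsm/kg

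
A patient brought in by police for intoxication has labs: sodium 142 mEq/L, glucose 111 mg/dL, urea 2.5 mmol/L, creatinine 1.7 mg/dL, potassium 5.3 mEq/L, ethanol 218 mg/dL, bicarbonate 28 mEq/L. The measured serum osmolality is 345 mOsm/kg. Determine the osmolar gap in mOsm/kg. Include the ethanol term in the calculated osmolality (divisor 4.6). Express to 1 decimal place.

Calculated osmolality = 2·Na + glucose/18 + urea + ethanol/4.6
= 2·142 + 111/18 + 2.5 + 218/4.6
= 284 + 6.17 + 2.50 + 47.39
= 340.06 mOsm/kg ≈ 340.1 mOsm/kg
Osmolar gap = measured − calculated = 345 − 340.1 = 4.9 mOsm/kg

4.9 mOsm/kg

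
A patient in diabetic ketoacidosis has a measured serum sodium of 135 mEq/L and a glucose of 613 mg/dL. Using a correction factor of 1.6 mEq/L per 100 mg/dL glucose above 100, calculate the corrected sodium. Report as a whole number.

Corrected Na = measured Na + 1.6 · (glucose − 100)/100
= 135 + 1.6 · (613 − 100)/100
= 135 + 8.2
= 143.2 mEq/L

143 mEq/L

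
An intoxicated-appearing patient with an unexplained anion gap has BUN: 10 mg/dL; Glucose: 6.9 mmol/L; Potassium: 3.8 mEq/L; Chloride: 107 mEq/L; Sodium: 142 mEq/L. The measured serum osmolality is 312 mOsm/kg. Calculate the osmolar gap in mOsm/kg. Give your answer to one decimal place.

Calculated osmolality = 2·Na + glucose + BUN/2.8
= 2·142 + 6.9 + 10/2.8
= 284 + 6.90 + 3.57
= 294.47 mOsm/kg ≈ 294.5 mOsm/kg
Osmolar gap = measured − calculated = 312 − 294.5 = 17.5 mOsm/kg

17.5 mOsm/kg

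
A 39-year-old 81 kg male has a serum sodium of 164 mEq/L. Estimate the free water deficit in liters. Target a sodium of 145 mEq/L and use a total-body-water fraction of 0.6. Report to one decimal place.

6.4 L

TBW = 0.6 · 81 = 48.6 L
Free water deficit = TBW · (Na/145 − 1)
= 48.6 · (164/145 − 1)
= 48.6 · 0.131
= 6.37 L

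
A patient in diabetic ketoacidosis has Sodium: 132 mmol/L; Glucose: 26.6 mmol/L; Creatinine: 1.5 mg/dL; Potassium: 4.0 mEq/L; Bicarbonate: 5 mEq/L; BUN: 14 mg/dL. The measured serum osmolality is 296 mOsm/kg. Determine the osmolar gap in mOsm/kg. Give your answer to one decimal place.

0.4 mOsm/kg

Calculated osmolality = 2·Na + glucose + BUN/2.8
= 2·132 + 26.6 + 14/2.8
= 264 + 26.60 + 5
= 295.6 mOsm/kg ≈ 295.6 mOsm/kg
Osmolar gap = measured − calculated = 296 − 295.6 = 0.4 mOsm/kg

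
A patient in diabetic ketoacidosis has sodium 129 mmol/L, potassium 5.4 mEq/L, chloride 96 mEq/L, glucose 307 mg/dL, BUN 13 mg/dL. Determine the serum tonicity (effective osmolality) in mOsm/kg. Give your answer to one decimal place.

Effective osmolality excludes urea (freely permeant across cell membranes):
2·Na + glucose/18
= 2·129 + 307/18
= 258 + 17.06
= 275.06 mOsm/kg

275.1 mOsm/kg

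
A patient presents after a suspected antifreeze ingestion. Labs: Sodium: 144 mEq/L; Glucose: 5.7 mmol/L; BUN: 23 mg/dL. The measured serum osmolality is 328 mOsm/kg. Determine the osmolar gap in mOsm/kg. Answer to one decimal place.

26.1 mOsm/kg

Calculated osmolality = 2·Na + glucose + BUN/2.8
= 2·144 + 5.7 + 23/2.8
= 288 + 5.70 + 8.21
= 301.91 mOsm/kg ≈ 301.9 mOsm/kg
Osmolar gap = measured − calculated = 328 − 301.9 = 26.1 mOsm/kg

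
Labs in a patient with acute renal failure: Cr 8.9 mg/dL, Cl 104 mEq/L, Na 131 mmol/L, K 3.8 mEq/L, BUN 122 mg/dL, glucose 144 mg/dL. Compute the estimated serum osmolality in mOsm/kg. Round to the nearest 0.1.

Calculated osmolality = 2·Na + glucose/18 + BUN/2.8
= 2·131 + 144/18 + 122/2.8
= 262 + 8 + 43.57
= 313.57 mOsm/kg

313.6 mOsm/kg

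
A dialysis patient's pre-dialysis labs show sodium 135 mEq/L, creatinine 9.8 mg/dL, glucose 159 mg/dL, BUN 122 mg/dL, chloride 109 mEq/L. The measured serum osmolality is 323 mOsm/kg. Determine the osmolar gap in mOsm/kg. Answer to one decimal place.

Calculated osmolality = 2·Na + glucose/18 + BUN/2.8
= 2·135 + 159/18 + 122/2.8
= 270 + 8.83 + 43.57
= 322.4 mOsm/kg ≈ 322.4 mOsm/kg
Osmolar gap = measured − calculated = 323 − 322.4 = 0.6 mOsm/kg

0.6 mOsm/kg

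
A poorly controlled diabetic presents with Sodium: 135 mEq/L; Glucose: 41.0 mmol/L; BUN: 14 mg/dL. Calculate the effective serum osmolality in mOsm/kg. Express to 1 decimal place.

311.0 mOsm/kg

Effective osmolality excludes urea (freely permeant across cell membranes):
2·Na + glucose
= 2·135 + 41
= 270 + 41
= 311 mOsm/kg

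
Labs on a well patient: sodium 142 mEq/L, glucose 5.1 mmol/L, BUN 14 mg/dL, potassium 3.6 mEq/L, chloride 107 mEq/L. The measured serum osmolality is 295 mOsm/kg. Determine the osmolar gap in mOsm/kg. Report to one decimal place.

0.9 mOsm/kg

Calculated osmolality = 2·Na + glucose + BUN/2.8
= 2·142 + 5.1 + 14/2.8
= 284 + 5.10 + 5
= 294.1 mOsm/kg ≈ 294.1 mOsm/kg
Osmolar gap = measured − calculated = 295 − 294.1 = 0.9 mOsm/kg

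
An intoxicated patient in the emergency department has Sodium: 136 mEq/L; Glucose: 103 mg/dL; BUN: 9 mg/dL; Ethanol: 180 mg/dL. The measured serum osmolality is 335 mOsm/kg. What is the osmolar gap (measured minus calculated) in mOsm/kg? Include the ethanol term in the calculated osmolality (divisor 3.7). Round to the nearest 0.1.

Calculated osmolality = 2·Na + glucose/18 + BUN/2.8 + ethanol/3.7
= 2·136 + 103/18 + 9/2.8 + 180/3.7
= 272 + 5.72 + 3.21 + 48.65
= 329.58 mOsm/kg ≈ 329.6 mOsm/kg
Osmolar gap = measured − calculated = 335 − 329.6 = 5.4 mOsm/kg

5.4 mOsm/kg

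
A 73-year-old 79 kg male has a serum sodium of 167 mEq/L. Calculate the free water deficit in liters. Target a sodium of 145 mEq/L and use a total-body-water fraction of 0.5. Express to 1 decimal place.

TBW = 0.5 · 79 = 39.5 L
Free water deficit = TBW · (Na/145 − 1)
= 39.5 · (167/145 − 1)
= 39.5 · 0.1517
= 5.99 L

6.0 L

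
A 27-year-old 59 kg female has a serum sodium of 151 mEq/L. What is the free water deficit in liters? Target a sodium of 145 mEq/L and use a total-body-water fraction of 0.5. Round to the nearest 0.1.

1.2 L

TBW = 0.5 · 59 = 29.5 L
Free water deficit = TBW · (Na/145 − 1)
= 29.5 · (151/145 − 1)
= 29.5 · 0.0414
= 1.22 L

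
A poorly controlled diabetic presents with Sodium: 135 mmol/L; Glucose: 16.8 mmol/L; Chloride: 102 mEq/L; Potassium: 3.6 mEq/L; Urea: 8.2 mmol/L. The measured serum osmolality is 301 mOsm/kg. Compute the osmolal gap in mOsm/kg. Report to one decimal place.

Calculated osmolality = 2·Na + glucose + urea
= 2·135 + 16.8 + 8.2
= 270 + 16.80 + 8.20
= 295 mOsm/kg ≈ 295.0 mOsm/kg
Osmolar gap = measured − calculated = 301 − 295.0 = 6.0 mOsm/kg

6.0 mOsm/kg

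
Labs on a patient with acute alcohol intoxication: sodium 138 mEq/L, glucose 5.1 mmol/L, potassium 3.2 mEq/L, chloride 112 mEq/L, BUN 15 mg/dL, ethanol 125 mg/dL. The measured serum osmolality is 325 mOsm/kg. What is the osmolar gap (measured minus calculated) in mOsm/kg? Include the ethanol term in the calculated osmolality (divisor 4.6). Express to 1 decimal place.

11.4 mOsm/kg

Calculated osmolality = 2·Na + glucose + BUN/2.8 + ethanol/4.6
= 2·138 + 5.1 + 15/2.8 + 125/4.6
= 276 + 5.10 + 5.36 + 27.17
= 313.63 mOsm/kg ≈ 313.6 mOsm/kg
Osmolar gap = measured − calculated = 325 − 313.6 = 11.4 mOsm/kg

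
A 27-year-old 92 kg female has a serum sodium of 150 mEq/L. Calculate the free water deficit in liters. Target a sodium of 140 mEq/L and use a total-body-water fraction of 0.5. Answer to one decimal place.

TBW = 0.5 · 92 = 46 L
Free water deficit = TBW · (Na/140 − 1)
= 46 · (150/140 − 1)
= 46 · 0.0714
= 3.28 L

3.3 L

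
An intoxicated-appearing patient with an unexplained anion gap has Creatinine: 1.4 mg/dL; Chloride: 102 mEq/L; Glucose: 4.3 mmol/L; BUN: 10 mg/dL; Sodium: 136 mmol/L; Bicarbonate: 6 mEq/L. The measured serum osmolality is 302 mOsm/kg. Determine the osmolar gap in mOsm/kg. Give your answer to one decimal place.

22.1 mOsm/kg

Calculated osmolality = 2·Na + glucose + BUN/2.8
= 2·136 + 4.3 + 10/2.8
= 272 + 4.30 + 3.57
= 279.87 mOsm/kg ≈ 279.9 mOsm/kg
Osmolar gap = measured − calculated = 302 − 279.9 = 22.1 mOsm/kg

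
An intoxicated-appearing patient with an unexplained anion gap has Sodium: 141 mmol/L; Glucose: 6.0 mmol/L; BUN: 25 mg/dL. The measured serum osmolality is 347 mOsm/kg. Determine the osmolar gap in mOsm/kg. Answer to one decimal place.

50.1 mOsm/kg

Calculated osmolality = 2·Na + glucose + BUN/2.8
= 2·141 + 6 + 25/2.8
= 282 + 6 + 8.93
= 296.93 mOsm/kg ≈ 296.9 mOsm/kg
Osmolar gap = measured − calculated = 347 − 296.9 = 50.1 mOsm/kg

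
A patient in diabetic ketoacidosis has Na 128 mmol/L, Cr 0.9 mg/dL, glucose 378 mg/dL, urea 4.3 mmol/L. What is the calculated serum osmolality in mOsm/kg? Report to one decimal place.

281.3 mOsm/kg

Calculated osmolality = 2·Na + glucose/18 + urea
= 2·128 + 378/18 + 4.3
= 256 + 21 + 4.30
= 281.3 mOsm/kg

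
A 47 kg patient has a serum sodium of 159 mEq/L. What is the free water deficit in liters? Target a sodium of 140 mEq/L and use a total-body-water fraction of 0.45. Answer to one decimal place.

2.9 L

TBW = 0.45 · 47 = 21.15 L
Free water deficit = TBW · (Na/140 − 1)
= 21.15 · (159/140 − 1)
= 21.15 · 0.1357
= 2.87 L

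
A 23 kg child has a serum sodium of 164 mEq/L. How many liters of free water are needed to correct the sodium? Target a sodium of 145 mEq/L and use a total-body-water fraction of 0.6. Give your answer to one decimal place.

1.8 L

TBW = 0.6 · 23 = 13.8 L
Free water deficit = TBW · (Na/145 − 1)
= 13.8 · (164/145 − 1)
= 13.8 · 0.131
= 1.81 L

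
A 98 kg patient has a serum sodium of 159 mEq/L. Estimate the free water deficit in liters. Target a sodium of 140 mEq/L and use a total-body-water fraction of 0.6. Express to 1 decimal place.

8.0 L

TBW = 0.6 · 98 = 58.8 L
Free water deficit = TBW · (Na/140 − 1)
= 58.8 · (159/140 − 1)
= 58.8 · 0.1357
= 7.98 L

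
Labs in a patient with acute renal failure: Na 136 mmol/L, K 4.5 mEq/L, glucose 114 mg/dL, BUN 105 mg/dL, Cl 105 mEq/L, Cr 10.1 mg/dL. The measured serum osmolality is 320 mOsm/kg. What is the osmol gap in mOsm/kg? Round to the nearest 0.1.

4.2 mOsm/kg

Calculated osmolality = 2·Na + glucose/18 + BUN/2.8
= 2·136 + 114/18 + 105/2.8
= 272 + 6.33 + 37.50
= 315.83 mOsm/kg ≈ 315.8 mOsm/kg
Osmolar gap = measured − calculated = 320 − 315.8 = 4.2 mOsm/kg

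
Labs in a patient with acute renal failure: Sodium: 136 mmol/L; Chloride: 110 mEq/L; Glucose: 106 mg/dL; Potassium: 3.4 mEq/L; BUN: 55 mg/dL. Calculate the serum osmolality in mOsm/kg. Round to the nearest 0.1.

297.5 mOsm/kg

Calculated osmolality = 2·Na + glucose/18 + BUN/2.8
= 2·136 + 106/18 + 55/2.8
= 272 + 5.89 + 19.64
= 297.53 mOsm/kg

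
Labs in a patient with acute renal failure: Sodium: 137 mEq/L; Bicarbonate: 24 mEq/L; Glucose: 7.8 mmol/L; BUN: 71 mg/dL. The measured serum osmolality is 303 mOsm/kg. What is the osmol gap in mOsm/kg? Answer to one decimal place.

Calculated osmolality = 2·Na + glucose + BUN/2.8
= 2·137 + 7.8 + 71/2.8
= 274 + 7.80 + 25.36
= 307.16 mOsm/kg ≈ 307.2 mOsm/kg
Osmolar gap = measured − calculated = 303 − 307.2 = -4.2 mOsm/kg

-4.2 mOsm/kg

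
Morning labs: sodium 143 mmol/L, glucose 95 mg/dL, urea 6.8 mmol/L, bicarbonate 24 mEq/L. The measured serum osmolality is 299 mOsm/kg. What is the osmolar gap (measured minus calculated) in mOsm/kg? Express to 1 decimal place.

0.9 mOsm/kg

Calculated osmolality = 2·Na + glucose/18 + urea
= 2·143 + 95/18 + 6.8
= 286 + 5.28 + 6.80
= 298.08 mOsm/kg ≈ 298.1 mOsm/kg
Osmolar gap = measured − calculated = 299 − 298.1 = 0.9 mOsm/kg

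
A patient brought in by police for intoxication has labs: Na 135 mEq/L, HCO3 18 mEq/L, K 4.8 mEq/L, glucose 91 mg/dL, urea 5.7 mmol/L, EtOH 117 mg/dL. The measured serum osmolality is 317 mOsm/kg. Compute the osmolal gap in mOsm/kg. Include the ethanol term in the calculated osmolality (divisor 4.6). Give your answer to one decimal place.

Calculated osmolality = 2·Na + glucose/18 + urea + ethanol/4.6
= 2·135 + 91/18 + 5.7 + 117/4.6
= 270 + 5.06 + 5.70 + 25.43
= 306.19 mOsm/kg ≈ 306.2 mOsm/kg
Osmolar gap = measured − calculated = 317 − 306.2 = 10.8 mOsm/kg

10.8 mOsm/kg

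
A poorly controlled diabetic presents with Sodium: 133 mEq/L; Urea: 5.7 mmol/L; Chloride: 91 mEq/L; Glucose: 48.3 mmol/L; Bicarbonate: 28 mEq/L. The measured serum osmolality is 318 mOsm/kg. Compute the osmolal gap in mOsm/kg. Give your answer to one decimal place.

-2.0 mOsm/kg

Calculated osmolality = 2·Na + glucose + urea
= 2·133 + 48.3 + 5.7
= 266 + 48.30 + 5.70
= 320 mOsm/kg ≈ 320.0 mOsm/kg
Osmolar gap = measured − calculated = 318 − 320.0 = -2.0 mOsm/kg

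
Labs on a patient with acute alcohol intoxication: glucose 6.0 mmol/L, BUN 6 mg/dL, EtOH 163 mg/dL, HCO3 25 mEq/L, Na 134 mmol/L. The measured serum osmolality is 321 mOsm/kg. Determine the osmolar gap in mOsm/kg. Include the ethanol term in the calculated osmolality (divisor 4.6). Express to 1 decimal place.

9.4 mOsm/kg

Calculated osmolality = 2·Na + glucose + BUN/2.8 + ethanol/4.6
= 2·134 + 6 + 6/2.8 + 163/4.6
= 268 + 6 + 2.14 + 35.43
= 311.57 mOsm/kg ≈ 311.6 mOsm/kg
Osmolar gap = measured − calculated = 321 − 311.6 = 9.4 mOsm/kg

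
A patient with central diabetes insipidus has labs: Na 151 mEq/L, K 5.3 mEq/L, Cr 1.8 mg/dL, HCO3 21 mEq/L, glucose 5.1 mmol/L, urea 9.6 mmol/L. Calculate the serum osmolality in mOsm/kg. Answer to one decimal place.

Calculated osmolality = 2·Na + glucose + urea
= 2·151 + 5.1 + 9.6
= 302 + 5.10 + 9.60
= 316.7 mOsm/kg

316.7 mOsm/kg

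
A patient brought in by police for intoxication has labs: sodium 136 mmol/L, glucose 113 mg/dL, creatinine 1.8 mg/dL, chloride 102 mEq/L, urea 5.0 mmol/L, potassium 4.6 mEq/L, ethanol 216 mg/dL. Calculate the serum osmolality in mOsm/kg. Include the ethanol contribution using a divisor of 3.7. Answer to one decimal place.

Calculated osmolality = 2·Na + glucose/18 + urea + ethanol/3.7
= 2·136 + 113/18 + 5 + 216/3.7
= 272 + 6.28 + 5 + 58.38
= 341.66 mOsm/kg

341.7 mOsm/kg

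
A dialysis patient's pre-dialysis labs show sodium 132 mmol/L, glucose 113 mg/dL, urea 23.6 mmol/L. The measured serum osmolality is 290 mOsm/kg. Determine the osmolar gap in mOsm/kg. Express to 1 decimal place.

-3.9 mOsm/kg

Calculated osmolality = 2·Na + glucose/18 + urea
= 2·132 + 113/18 + 23.6
= 264 + 6.28 + 23.60
= 293.88 mOsm/kg ≈ 293.9 mOsm/kg
Osmolar gap = measured − calculated = 290 − 293.9 = -3.9 mOsm/kg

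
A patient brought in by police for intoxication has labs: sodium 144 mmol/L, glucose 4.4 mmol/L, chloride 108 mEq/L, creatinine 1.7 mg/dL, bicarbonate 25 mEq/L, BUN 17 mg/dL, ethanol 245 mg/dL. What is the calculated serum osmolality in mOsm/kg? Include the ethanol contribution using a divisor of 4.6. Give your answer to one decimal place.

Calculated osmolality = 2·Na + glucose + BUN/2.8 + ethanol/4.6
= 2·144 + 4.4 + 17/2.8 + 245/4.6
= 288 + 4.40 + 6.07 + 53.26
= 351.73 mOsm/kg

351.7 mOsm/kg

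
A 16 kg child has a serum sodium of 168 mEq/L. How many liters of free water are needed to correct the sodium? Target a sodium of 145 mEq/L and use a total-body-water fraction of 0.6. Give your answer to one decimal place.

TBW = 0.6 · 16 = 9.6 L
Free water deficit = TBW · (Na/145 − 1)
= 9.6 · (168/145 − 1)
= 9.6 · 0.1586
= 1.52 L

1.5 L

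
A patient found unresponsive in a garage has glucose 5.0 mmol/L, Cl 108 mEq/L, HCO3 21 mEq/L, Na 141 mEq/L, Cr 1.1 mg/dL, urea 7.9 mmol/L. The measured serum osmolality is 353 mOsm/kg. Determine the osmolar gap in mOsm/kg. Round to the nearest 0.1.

Calculated osmolality = 2·Na + glucose + urea
= 2·141 + 5 + 7.9
= 282 + 5 + 7.90
= 294.9 mOsm/kg ≈ 294.9 mOsm/kg
Osmolar gap = measured − calculated = 353 − 294.9 = 58.1 mOsm/kg

58.1 mOsm/kg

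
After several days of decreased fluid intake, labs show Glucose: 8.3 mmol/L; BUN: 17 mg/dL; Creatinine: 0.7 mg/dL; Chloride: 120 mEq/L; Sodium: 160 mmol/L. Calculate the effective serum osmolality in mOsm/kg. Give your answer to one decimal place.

328.3 mOsm/kg

Effective osmolality excludes urea (freely permeant across cell membranes):
2·Na + glucose
= 2·160 + 8.3
= 320 + 8.3
= 328.3 mOsm/kg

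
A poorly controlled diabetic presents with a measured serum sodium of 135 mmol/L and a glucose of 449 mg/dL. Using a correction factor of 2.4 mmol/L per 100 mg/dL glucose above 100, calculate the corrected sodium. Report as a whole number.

Corrected Na = measured Na + 2.4 · (glucose − 100)/100
= 135 + 2.4 · (449 − 100)/100
= 135 + 8.4
= 143.4 mmol/L

143 mmol/L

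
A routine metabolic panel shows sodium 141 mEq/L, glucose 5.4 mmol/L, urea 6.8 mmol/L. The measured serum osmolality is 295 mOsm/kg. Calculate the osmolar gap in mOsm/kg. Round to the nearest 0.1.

Calculated osmolality = 2·Na + glucose + urea
= 2·141 + 5.4 + 6.8
= 282 + 5.40 + 6.80
= 294.2 mOsm/kg ≈ 294.2 mOsm/kg
Osmolar gap = measured − calculated = 295 − 294.2 = 0.8 mOsm/kg

0.8 mOsm/kg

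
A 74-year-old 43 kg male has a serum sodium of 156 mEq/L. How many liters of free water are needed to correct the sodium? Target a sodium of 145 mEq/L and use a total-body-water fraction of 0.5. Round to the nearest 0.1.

TBW = 0.5 · 43 = 21.5 L
Free water deficit = TBW · (Na/145 − 1)
= 21.5 · (156/145 − 1)
= 21.5 · 0.0759
= 1.63 L

1.6 L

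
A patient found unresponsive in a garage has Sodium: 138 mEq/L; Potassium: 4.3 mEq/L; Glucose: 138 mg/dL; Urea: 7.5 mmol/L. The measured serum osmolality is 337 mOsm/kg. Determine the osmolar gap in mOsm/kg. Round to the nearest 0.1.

45.8 mOsm/kg

Calculated osmolality = 2·Na + glucose/18 + urea
= 2·138 + 138/18 + 7.5
= 276 + 7.67 + 7.50
= 291.17 mOsm/kg ≈ 291.2 mOsm/kg
Osmolar gap = measured − calculated = 337 − 291.2 = 45.8 mOsm/kg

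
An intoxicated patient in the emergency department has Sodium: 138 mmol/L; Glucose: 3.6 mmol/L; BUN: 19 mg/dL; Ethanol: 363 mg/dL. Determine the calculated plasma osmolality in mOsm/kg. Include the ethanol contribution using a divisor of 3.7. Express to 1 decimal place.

Calculated osmolality = 2·Na + glucose + BUN/2.8 + ethanol/3.7
= 2·138 + 3.6 + 19/2.8 + 363/3.7
= 276 + 3.60 + 6.79 + 98.11
= 384.5 mOsm/kg

384.5 mOsm/kg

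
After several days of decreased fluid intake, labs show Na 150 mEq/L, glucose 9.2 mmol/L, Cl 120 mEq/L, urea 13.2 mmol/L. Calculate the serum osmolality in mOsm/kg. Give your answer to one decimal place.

322.4 mOsm/kg

Calculated osmolality = 2·Na + glucose + urea
= 2·150 + 9.2 + 13.2
= 300 + 9.20 + 13.20
= 322.4 mOsm/kg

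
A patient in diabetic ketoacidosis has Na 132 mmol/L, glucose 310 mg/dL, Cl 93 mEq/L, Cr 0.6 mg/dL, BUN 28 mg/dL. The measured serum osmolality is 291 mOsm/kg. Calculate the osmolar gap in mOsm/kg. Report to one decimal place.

Calculated osmolality = 2·Na + glucose/18 + BUN/2.8
= 2·132 + 310/18 + 28/2.8
= 264 + 17.22 + 10
= 291.22 mOsm/kg ≈ 291.2 mOsm/kg
Osmolar gap = measured − calculated = 291 − 291.2 = -0.2 mOsm/kg

-0.2 mOsm/kg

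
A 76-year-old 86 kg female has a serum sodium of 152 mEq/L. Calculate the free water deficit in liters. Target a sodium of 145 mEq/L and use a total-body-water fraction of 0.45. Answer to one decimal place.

TBW = 0.45 · 86 = 38.7 L
Free water deficit = TBW · (Na/145 − 1)
= 38.7 · (152/145 − 1)
= 38.7 · 0.0483
= 1.87 L

1.9 L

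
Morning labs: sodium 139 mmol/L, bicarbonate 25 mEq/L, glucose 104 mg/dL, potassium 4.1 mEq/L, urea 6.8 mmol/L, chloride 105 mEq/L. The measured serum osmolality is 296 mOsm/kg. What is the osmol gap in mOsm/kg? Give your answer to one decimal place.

Calculated osmolality = 2·Na + glucose/18 + urea
= 2·139 + 104/18 + 6.8
= 278 + 5.78 + 6.80
= 290.58 mOsm/kg ≈ 290.6 mOsm/kg
Osmolar gap = measured − calculated = 296 − 290.6 = 5.4 mOsm/kg

5.4 mOsm/kg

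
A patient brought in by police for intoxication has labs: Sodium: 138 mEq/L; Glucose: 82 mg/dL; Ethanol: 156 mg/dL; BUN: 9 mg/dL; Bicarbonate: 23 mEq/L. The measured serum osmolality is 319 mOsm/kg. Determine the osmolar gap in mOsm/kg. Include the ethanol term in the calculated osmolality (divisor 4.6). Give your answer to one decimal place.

1.3 mOsm/kg

Calculated osmolality = 2·Na + glucose/18 + BUN/2.8 + ethanol/4.6
= 2·138 + 82/18 + 9/2.8 + 156/4.6
= 276 + 4.56 + 3.21 + 33.91
= 317.68 mOsm/kg ≈ 317.7 mOsm/kg
Osmolar gap = measured − calculated = 319 − 317.7 = 1.3 mOsm/kg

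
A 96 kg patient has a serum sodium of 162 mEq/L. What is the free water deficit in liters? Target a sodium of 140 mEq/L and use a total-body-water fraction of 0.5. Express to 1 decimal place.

TBW = 0.5 · 96 = 48 L
Free water deficit = TBW · (Na/140 − 1)
= 48 · (162/140 − 1)
= 48 · 0.1571
= 7.54 L

7.5 L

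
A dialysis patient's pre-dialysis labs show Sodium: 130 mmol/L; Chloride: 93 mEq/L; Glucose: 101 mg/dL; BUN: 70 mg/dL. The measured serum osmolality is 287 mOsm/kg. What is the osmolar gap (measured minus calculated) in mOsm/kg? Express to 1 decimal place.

Calculated osmolality = 2·Na + glucose/18 + BUN/2.8
= 2·130 + 101/18 + 70/2.8
= 260 + 5.61 + 25
= 290.61 mOsm/kg ≈ 290.6 mOsm/kg
Osmolar gap = measured − calculated = 287 − 290.6 = -3.6 mOsm/kg

-3.6 mOsm/kg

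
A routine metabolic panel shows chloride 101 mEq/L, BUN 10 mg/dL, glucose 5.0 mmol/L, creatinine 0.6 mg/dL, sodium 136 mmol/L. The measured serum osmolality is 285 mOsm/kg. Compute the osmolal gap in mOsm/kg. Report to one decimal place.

Calculated osmolality = 2·Na + glucose + BUN/2.8
= 2·136 + 5 + 10/2.8
= 272 + 5 + 3.57
= 280.57 mOsm/kg ≈ 280.6 mOsm/kg
Osmolar gap = measured − calculated = 285 − 280.6 = 4.4 mOsm/kg

4.4 mOsm/kg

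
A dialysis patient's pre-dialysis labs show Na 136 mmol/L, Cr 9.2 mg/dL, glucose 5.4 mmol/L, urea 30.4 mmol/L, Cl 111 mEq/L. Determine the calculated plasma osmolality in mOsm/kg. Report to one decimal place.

307.8 mOsm/kg

Calculated osmolality = 2·Na + glucose + urea
= 2·136 + 5.4 + 30.4
= 272 + 5.40 + 30.40
= 307.8 mOsm/kg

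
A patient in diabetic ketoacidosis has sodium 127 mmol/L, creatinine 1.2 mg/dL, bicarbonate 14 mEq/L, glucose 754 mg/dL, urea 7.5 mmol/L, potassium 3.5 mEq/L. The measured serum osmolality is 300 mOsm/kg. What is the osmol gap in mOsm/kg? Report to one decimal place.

Calculated osmolality = 2·Na + glucose/18 + urea
= 2·127 + 754/18 + 7.5
= 254 + 41.89 + 7.50
= 303.39 mOsm/kg ≈ 303.4 mOsm/kg
Osmolar gap = measured − calculated = 300 − 303.4 = -3.4 mOsm/kg

-3.4 mOsm/kg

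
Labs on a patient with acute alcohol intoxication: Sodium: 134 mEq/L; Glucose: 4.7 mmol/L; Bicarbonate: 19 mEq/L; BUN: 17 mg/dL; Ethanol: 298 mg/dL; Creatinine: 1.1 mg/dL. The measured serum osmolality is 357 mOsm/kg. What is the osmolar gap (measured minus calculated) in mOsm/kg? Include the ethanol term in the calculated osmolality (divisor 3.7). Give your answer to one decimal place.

Calculated osmolality = 2·Na + glucose + BUN/2.8 + ethanol/3.7
= 2·134 + 4.7 + 17/2.8 + 298/3.7
= 268 + 4.70 + 6.07 + 80.54
= 359.31 mOsm/kg ≈ 359.3 mOsm/kg
Osmolar gap = measured − calculated = 357 − 359.3 = -2.3 mOsm/kg

-2.3 mOsm/kg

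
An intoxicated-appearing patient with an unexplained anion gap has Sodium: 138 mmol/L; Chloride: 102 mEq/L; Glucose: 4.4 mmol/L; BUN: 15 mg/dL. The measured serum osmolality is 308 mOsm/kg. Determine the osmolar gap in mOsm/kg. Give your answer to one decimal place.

Calculated osmolality = 2·Na + glucose + BUN/2.8
= 2·138 + 4.4 + 15/2.8
= 276 + 4.40 + 5.36
= 285.76 mOsm/kg ≈ 285.8 mOsm/kg
Osmolar gap = measured − calculated = 308 − 285.8 = 22.2 mOsm/kg

22.2 mOsm/kg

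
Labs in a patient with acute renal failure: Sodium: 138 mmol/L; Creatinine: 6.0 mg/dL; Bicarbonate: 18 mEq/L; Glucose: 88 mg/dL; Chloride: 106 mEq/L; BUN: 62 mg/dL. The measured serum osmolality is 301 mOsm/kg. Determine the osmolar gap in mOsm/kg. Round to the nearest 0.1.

-2.0 mOsm/kg

Calculated osmolality = 2·Na + glucose/18 + BUN/2.8
= 2·138 + 88/18 + 62/2.8
= 276 + 4.89 + 22.14
= 303.03 mOsm/kg ≈ 303.0 mOsm/kg
Osmolar gap = measured − calculated = 301 − 303.0 = -2.0 mOsm/kg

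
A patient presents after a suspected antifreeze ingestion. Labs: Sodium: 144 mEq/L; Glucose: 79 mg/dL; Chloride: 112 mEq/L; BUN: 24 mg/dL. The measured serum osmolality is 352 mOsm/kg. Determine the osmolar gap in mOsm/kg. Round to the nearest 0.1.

Calculated osmolality = 2·Na + glucose/18 + BUN/2.8
= 2·144 + 79/18 + 24/2.8
= 288 + 4.39 + 8.57
= 300.96 mOsm/kg ≈ 301.0 mOsm/kg
Osmolar gap = measured − calculated = 352 − 301.0 = 51.0 mOsm/kg

51.0 mOsm/kg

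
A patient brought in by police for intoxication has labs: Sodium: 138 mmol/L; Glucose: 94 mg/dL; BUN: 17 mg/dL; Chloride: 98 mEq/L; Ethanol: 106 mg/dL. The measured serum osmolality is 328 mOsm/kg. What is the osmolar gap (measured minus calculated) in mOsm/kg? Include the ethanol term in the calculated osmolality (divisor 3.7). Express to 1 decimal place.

Calculated osmolality = 2·Na + glucose/18 + BUN/2.8 + ethanol/3.7
= 2·138 + 94/18 + 17/2.8 + 106/3.7
= 276 + 5.22 + 6.07 + 28.65
= 315.94 mOsm/kg ≈ 315.9 mOsm/kg
Osmolar gap = measured − calculated = 328 − 315.9 = 12.1 mOsm/kg

12.1 mOsm/kg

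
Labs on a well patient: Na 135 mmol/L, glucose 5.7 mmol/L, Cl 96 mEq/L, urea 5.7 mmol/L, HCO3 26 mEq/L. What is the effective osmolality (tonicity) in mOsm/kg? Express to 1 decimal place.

Effective osmolality excludes urea (freely permeant across cell membranes):
2·Na + glucose
= 2·135 + 5.7
= 270 + 5.7
= 275.7 mOsm/kg

275.7 mOsm/kg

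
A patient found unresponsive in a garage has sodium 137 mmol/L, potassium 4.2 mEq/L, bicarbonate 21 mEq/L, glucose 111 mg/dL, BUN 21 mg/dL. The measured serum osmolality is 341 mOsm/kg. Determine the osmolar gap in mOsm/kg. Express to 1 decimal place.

Calculated osmolality = 2·Na + glucose/18 + BUN/2.8
= 2·137 + 111/18 + 21/2.8
= 274 + 6.17 + 7.50
= 287.67 mOsm/kg ≈ 287.7 mOsm/kg
Osmolar gap = measured − calculated = 341 − 287.7 = 53.3 mOsm/kg

53.3 mOsm/kg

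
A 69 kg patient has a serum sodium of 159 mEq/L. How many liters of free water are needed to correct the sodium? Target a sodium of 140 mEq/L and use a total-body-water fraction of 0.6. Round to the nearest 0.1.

TBW = 0.6 · 69 = 41.4 L
Free water deficit = TBW · (Na/140 − 1)
= 41.4 · (159/140 − 1)
= 41.4 · 0.1357
= 5.62 L

5.6 L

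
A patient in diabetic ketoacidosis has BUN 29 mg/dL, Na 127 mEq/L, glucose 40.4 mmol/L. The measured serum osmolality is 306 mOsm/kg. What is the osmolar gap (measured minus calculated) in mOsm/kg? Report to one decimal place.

Calculated osmolality = 2·Na + glucose + BUN/2.8
= 2·127 + 40.4 + 29/2.8
= 254 + 40.40 + 10.36
= 304.76 mOsm/kg ≈ 304.8 mOsm/kg
Osmolar gap = measured − calculated = 306 − 304.8 = 1.2 mOsm/kg

1.2 mOsm/kg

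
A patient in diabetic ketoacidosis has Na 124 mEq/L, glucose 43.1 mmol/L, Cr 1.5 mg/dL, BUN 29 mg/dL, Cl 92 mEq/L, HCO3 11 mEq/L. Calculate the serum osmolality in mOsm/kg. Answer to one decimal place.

Calculated osmolality = 2·Na + glucose + BUN/2.8
= 2·124 + 43.1 + 29/2.8
= 248 + 43.10 + 10.36
= 301.46 mOsm/kg

301.5 mOsm/kg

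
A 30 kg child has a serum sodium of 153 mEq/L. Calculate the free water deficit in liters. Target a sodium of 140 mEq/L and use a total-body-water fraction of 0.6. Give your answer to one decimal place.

TBW = 0.6 · 30 = 18 L
Free water deficit = TBW · (Na/140 − 1)
= 18 · (153/140 − 1)
= 18 · 0.0929
= 1.67 L

1.7 L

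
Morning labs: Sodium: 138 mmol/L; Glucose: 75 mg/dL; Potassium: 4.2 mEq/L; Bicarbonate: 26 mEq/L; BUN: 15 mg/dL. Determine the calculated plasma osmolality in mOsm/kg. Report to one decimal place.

Calculated osmolality = 2·Na + glucose/18 + BUN/2.8
= 2·138 + 75/18 + 15/2.8
= 276 + 4.17 + 5.36
= 285.53 mOsm/kg

285.5 mOsm/kg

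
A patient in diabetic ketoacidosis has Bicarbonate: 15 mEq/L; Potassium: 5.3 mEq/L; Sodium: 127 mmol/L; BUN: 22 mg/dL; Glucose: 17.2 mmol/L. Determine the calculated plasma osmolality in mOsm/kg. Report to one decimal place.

Calculated osmolality = 2·Na + glucose + BUN/2.8
= 2·127 + 17.2 + 22/2.8
= 254 + 17.20 + 7.86
= 279.06 mOsm/kg

279.1 mOsm/kg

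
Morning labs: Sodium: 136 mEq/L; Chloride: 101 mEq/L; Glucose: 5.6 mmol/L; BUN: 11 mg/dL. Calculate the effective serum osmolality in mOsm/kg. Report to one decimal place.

Effective osmolality excludes urea (freely permeant across cell membranes):
2·Na + glucose
= 2·136 + 5.6
= 272 + 5.6
= 277.6 mOsm/kg

277.6 mOsm/kg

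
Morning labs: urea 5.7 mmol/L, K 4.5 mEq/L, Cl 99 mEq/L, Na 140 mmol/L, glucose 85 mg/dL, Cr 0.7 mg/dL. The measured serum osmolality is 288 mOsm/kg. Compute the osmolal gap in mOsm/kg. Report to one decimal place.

Calculated osmolality = 2·Na + glucose/18 + urea
= 2·140 + 85/18 + 5.7
= 280 + 4.72 + 5.70
= 290.42 mOsm/kg ≈ 290.4 mOsm/kg
Osmolar gap = measured − calculated = 288 − 290.4 = -2.4 mOsm/kg

-2.4 mOsm/kg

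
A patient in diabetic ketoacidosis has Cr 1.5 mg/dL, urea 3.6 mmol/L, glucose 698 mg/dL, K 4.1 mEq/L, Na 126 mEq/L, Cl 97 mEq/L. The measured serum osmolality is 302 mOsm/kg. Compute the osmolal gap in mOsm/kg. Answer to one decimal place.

Calculated osmolality = 2·Na + glucose/18 + urea
= 2·126 + 698/18 + 3.6
= 252 + 38.78 + 3.60
= 294.38 mOsm/kg ≈ 294.4 mOsm/kg
Osmolar gap = measured − calculated = 302 − 294.4 = 7.6 mOsm/kg

7.6 mOsm/kg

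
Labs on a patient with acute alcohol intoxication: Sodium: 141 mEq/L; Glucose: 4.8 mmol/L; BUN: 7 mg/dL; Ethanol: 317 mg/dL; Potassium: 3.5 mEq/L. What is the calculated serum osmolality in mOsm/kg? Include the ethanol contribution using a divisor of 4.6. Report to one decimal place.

358.2 mOsm/kg

Calculated osmolality = 2·Na + glucose + BUN/2.8 + ethanol/4.6
= 2·141 + 4.8 + 7/2.8 + 317/4.6
= 282 + 4.80 + 2.50 + 68.91
= 358.21 mOsm/kg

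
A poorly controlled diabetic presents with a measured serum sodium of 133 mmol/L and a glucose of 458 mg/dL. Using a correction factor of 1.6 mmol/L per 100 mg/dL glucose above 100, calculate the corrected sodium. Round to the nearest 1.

Corrected Na = measured Na + 1.6 · (glucose − 100)/100
= 133 + 1.6 · (458 − 100)/100
= 133 + 5.7
= 138.7 mmol/L

139 mmol/L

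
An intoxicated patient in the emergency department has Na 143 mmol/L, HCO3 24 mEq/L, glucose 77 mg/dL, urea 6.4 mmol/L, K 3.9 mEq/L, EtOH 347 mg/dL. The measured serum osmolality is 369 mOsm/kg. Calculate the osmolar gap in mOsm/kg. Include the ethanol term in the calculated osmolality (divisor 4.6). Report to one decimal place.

-3.1 mOsm/kg

Calculated osmolality = 2·Na + glucose/18 + urea + ethanol/4.6
= 2·143 + 77/18 + 6.4 + 347/4.6
= 286 + 4.28 + 6.40 + 75.43
= 372.11 mOsm/kg ≈ 372.1 mOsm/kg
Osmolar gap = measured − calculated = 369 − 372.1 = -3.1 mOsm/kg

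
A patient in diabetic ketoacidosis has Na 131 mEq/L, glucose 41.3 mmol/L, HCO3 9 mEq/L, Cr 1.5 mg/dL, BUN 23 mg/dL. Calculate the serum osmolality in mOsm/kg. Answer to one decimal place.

311.5 mOsm/kg

Calculated osmolality = 2·Na + glucose + BUN/2.8
= 2·131 + 41.3 + 23/2.8
= 262 + 41.30 + 8.21
= 311.51 mOsm/kg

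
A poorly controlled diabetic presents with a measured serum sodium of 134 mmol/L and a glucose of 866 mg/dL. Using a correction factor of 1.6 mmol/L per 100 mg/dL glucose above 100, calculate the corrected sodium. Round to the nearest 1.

Corrected Na = measured Na + 1.6 · (glucose − 100)/100
= 134 + 1.6 · (866 − 100)/100
= 134 + 12.3
= 146.3 mmol/L

146 mmol/L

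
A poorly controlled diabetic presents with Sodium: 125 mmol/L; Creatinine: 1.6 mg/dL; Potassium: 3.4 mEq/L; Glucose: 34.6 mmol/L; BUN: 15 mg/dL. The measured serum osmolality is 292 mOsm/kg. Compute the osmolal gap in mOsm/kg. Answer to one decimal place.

2.0 mOsm/kg

Calculated osmolality = 2·Na + glucose + BUN/2.8
= 2·125 + 34.6 + 15/2.8
= 250 + 34.60 + 5.36
= 289.96 mOsm/kg ≈ 290.0 mOsm/kg
Osmolar gap = measured − calculated = 292 − 290.0 = 2.0 mOsm/kg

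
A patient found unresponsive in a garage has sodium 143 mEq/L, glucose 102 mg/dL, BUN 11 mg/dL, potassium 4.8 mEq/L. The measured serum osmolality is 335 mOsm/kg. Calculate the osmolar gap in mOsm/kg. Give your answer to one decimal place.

39.4 mOsm/kg

Calculated osmolality = 2·Na + glucose/18 + BUN/2.8
= 2·143 + 102/18 + 11/2.8
= 286 + 5.67 + 3.93
= 295.6 mOsm/kg ≈ 295.6 mOsm/kg
Osmolar gap = measured − calculated = 335 − 295.6 = 39.4 mOsm/kg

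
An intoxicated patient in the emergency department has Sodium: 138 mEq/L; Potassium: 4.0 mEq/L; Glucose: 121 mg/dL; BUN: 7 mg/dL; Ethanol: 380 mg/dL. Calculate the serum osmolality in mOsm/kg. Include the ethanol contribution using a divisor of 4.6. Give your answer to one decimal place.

367.8 mOsm/kg

Calculated osmolality = 2·Na + glucose/18 + BUN/2.8 + ethanol/4.6
= 2·138 + 121/18 + 7/2.8 + 380/4.6
= 276 + 6.72 + 2.50 + 82.61
= 367.83 mOsm/kg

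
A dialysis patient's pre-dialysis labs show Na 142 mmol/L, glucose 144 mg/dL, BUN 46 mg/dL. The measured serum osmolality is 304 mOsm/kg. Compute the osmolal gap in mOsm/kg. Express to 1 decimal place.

Calculated osmolality = 2·Na + glucose/18 + BUN/2.8
= 2·142 + 144/18 + 46/2.8
= 284 + 8 + 16.43
= 308.43 mOsm/kg ≈ 308.4 mOsm/kg
Osmolar gap = measured − calculated = 304 − 308.4 = -4.4 mOsm/kg

-4.4 mOsm/kg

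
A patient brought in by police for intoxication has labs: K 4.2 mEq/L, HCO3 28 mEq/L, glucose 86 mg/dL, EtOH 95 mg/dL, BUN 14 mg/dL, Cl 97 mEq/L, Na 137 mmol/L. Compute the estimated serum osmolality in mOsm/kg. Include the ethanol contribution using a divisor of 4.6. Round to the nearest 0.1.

304.4 mOsm/kg

Calculated osmolality = 2·Na + glucose/18 + BUN/2.8 + ethanol/4.6
= 2·137 + 86/18 + 14/2.8 + 95/4.6
= 274 + 4.78 + 5 + 20.65
= 304.43 mOsm/kg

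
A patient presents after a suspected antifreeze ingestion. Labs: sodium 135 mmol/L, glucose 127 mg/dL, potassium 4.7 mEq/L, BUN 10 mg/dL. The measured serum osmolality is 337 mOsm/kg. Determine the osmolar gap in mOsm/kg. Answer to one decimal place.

Calculated osmolality = 2·Na + glucose/18 + BUN/2.8
= 2·135 + 127/18 + 10/2.8
= 270 + 7.06 + 3.57
= 280.63 mOsm/kg ≈ 280.6 mOsm/kg
Osmolar gap = measured − calculated = 337 − 280.6 = 56.4 mOsm/kg

56.4 mOsm/kg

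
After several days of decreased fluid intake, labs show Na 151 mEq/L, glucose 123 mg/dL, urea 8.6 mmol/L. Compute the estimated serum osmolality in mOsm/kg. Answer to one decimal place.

317.4 mOsm/kg

Calculated osmolality = 2·Na + glucose/18 + urea
= 2·151 + 123/18 + 8.6
= 302 + 6.83 + 8.60
= 317.43 mOsm/kg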